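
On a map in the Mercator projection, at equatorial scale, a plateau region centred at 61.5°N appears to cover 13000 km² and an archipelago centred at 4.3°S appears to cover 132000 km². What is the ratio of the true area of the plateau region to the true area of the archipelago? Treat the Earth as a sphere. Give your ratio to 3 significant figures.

On Mercator the areal scale is sec²φ, so true area = apparent × cos²φ.
True area of plateau region: 13000 × cos²(61.5°) = 13000 × 0.2277 = 2960 km².
True area of archipelago: 132000 × cos²(4.3°) = 132000 × 0.9944 = 131300 km².
Ratio = 2960 / 131300 ≈ 0.0225.

0.0225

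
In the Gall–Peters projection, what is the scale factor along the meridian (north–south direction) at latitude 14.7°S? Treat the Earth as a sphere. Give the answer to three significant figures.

1.37

The Gall–Peters projection is cylindrical equal-area with φ₀ = 45°. A cylindrical equal-area projection with standard parallel φ₀ has meridian scale h = cos φ / cos φ₀ and parallel scale k = cos φ₀ / cos φ (so areas are preserved, h·k = 1).
h = cos 14.7° / cos 45° = 0.9673/0.7071 = 1.368.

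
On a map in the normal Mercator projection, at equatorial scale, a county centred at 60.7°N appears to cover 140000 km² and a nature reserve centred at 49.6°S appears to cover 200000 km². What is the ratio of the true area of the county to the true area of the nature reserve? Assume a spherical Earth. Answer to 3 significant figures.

0.399

Since Mercator area scale is 1/cos²φ, the true area equals the apparent area multiplied by cos²φ.
True area of county: 140000 × cos²(60.7°) = 140000 × 0.2395 = 33530 km².
True area of nature reserve: 200000 × cos²(49.6°) = 200000 × 0.4201 = 84010 km².
Ratio = 33530 / 84010 ≈ 0.399.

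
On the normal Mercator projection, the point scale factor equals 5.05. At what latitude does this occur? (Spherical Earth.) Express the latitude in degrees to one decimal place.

78.6°

Mercator scale is k = sec φ = 1/cos φ.
1/cos φ = 5.05  ⇒  cos φ = 0.1980  ⇒  φ = arccos(0.1980) ≈ 78.6°.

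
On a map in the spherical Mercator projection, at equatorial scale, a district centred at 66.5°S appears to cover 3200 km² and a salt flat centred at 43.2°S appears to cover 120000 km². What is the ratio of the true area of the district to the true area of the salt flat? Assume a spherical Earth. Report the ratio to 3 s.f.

On Mercator the areal scale is sec²φ, so true area = apparent × cos²φ.
True area of district: 3200 × cos²(66.5°) = 3200 × 0.1590 = 508.8 km².
True area of salt flat: 120000 × cos²(43.2°) = 120000 × 0.5314 = 63770 km².
Ratio = 508.8 / 63770 ≈ 0.00798.

0.00798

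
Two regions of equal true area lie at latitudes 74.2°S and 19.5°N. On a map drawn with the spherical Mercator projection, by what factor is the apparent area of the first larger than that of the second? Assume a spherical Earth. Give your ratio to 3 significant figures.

12.0

Mercator areal scale is sec²φ.
At 74.2°: sec²(74.2°) = 1/0.2723² = 13.49.
At 19.5°: sec²(19.5°) = 1/0.9426² = 1.125.
Ratio = 13.49/1.125 = cos²(19.5°)/cos²(74.2°) ≈ 12.0.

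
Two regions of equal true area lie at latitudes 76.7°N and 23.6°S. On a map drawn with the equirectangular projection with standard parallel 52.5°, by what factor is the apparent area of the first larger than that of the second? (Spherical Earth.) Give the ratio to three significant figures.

With standard parallel φ₀ = 52.5°, the equirectangular projection gives x = Rλ cos φ₀, y = Rφ, so h = 1 and k = cos 52.5° / cos φ.
Areal scale at 76.7°: h·k = 1.000 × 2.646 = 2.646.
Areal scale at 23.6°: h·k = 1.000 × 0.6643 = 0.6643.
Ratio = 2.646/0.6643 ≈ 3.98.

3.98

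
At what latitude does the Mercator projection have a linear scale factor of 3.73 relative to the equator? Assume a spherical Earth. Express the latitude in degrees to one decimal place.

74.4°

Mercator scale is k = sec φ = 1/cos φ.
1/cos φ = 3.73  ⇒  cos φ = 0.2681  ⇒  φ = arccos(0.2681) ≈ 74.4°.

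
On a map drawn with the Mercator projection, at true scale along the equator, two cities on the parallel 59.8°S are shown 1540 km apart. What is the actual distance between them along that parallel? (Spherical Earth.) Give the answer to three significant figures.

Mercator is conformal, so the point scale is isotropic: h = k = sec φ = 1/cos φ.
Along the parallel at 59.8°, map distances are exaggerated by k = sec 59.8° = 1.988.
True distance = 1540 / 1.988 = 1540 × cos 59.8° ≈ 775 km.

775 km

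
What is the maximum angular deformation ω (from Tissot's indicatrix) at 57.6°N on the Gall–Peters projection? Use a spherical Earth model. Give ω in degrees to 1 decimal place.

The Gall–Peters projection is cylindrical equal-area with φ₀ = 45°. For cylindrical equal-area with standard parallel φ₀, h = cos φ / cos φ₀ and k = cos φ₀ / cos φ, so h·k = 1.
At 57.6°: h = 0.7578, k = 1.320; principal scales a = 1.320, b = 0.7578.
sin(ω/2) = (a − b)/(a + b) = 0.5619/2.077 = 0.2705, so ω = 2 arcsin(0.2705) ≈ 31.4°.

31.4°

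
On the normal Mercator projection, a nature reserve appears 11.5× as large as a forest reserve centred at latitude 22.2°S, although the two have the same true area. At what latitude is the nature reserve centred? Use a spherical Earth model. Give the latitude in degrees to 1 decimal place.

On Mercator, (apparent₁)/(apparent₂) = sec²φ₁ / sec²φ₂ when true areas are equal.
cos²φ₂ / cos²φ₁ = 11.5  ⇒  cos φ₁ = cos 22.2° / √11.5 = 0.9259/3.391 = 0.2730.
φ₁ = arccos(0.2730) ≈ 74.2°.

74.2°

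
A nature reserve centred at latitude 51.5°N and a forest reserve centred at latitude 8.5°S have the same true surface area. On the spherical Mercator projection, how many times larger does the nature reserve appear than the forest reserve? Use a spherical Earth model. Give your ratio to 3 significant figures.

Mercator areal scale is sec²φ.
At 51.5°: sec²(51.5°) = 1/0.6225² = 2.580.
At 8.5°: sec²(8.5°) = 1/0.9890² = 1.022.
Ratio = 2.580/1.022 = cos²(8.5°)/cos²(51.5°) ≈ 2.52.

2.52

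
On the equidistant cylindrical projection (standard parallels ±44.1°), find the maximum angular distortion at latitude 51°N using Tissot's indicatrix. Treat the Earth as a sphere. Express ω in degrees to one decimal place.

In the equirectangular projection with standard parallel φ₀ = 44.1° (x = Rλ cos φ₀, y = Rφ), meridians are true-scale (h = 1) and the parallel scale is k = cos φ₀ / cos φ.
At 51°: h = 1.000, k = 1.141; principal scales a = 1.141, b = 1.000.
sin(ω/2) = (a − b)/(a + b) = 0.1411/2.141 = 0.06591, so ω = 2 arcsin(0.06591) ≈ 7.6°.

7.6°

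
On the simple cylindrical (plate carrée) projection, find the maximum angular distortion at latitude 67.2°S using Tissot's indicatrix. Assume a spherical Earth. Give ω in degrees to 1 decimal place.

In the plate carrée (x = Rλ, y = Rφ), meridians are true-scale (h = 1) and parallels are stretched by k = sec φ.
At 67.2°: h = 1.000, k = 2.581; principal scales a = 2.581, b = 1.000.
sin(ω/2) = (a − b)/(a + b) = 1.581/3.581 = 0.4414, so ω = 2 arcsin(0.4414) ≈ 52.4°.

52.4°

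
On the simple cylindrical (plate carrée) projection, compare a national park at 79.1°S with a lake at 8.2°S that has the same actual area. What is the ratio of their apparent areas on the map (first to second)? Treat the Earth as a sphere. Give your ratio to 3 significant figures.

For the equirectangular projection with φ₀ = 0 (plate carrée), h = 1 along meridians and k = sec φ along parallels.
Areal scale at 79.1°: h·k = 1.000 × 5.288 = 5.288.
Areal scale at 8.2°: h·k = 1.000 × 1.010 = 1.010.
Ratio = 5.288/1.010 ≈ 5.23.

5.23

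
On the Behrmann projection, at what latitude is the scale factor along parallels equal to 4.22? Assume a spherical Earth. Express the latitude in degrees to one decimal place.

The Behrmann projection is cylindrical equal-area with φ₀ = 30°. A cylindrical equal-area projection with standard parallel φ₀ has meridian scale h = cos φ / cos φ₀ and parallel scale k = cos φ₀ / cos φ (so areas are preserved, h·k = 1).
k = cos φ₀ / cos φ = 4.22  ⇒  cos φ = cos 30° / 4.22 = 0.2052.
φ = arccos(0.2052) ≈ 78.2°.

78.2°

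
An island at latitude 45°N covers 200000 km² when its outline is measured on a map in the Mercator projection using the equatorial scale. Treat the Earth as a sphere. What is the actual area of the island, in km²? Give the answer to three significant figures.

100000 km²

Mercator is conformal, so the point scale is isotropic: h = k = sec φ = 1/cos φ.
Areal scale = k² = sec²φ = 1/cos²(45°) = 1/0.7071² = 2.000.
True area = apparent / (areal scale) = 200000 / 2.000 ≈ 100000 km².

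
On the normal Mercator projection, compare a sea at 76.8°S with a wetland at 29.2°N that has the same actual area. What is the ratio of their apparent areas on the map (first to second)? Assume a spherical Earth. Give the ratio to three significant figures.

Mercator is conformal with k = sec φ, so areal scale = k² = sec²φ.
At 76.8°: sec²(76.8°) = 1/0.2284² = 19.18.
At 29.2°: sec²(29.2°) = 1/0.8729² = 1.312.
Ratio = 19.18/1.312 = cos²(29.2°)/cos²(76.8°) ≈ 14.6.

14.6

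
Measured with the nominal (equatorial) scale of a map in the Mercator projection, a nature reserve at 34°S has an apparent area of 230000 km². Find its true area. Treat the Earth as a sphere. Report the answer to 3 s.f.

Mercator is conformal, so the point scale is isotropic: h = k = sec φ = 1/cos φ.
Areal scale = k² = sec²φ = 1/cos²(34°) = 1/0.8290² = 1.455.
True area = apparent / (areal scale) = 230000 / 1.455 ≈ 158000 km².

158000 km²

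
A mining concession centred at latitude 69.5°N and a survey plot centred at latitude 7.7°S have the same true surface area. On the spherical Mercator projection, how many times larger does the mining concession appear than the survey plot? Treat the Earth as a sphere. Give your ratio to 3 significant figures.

On Mercator, area is exaggerated by sec²φ = 1/cos²φ.
At 69.5°: sec²(69.5°) = 1/0.3502² = 8.154.
At 7.7°: sec²(7.7°) = 1/0.9910² = 1.018.
Ratio = 8.154/1.018 = cos²(7.7°)/cos²(69.5°) ≈ 8.01.

8.01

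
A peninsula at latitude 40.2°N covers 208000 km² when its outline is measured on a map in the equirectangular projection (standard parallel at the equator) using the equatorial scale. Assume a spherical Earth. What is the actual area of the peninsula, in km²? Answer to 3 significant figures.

In the plate carrée (x = Rλ, y = Rφ), meridians are true-scale (h = 1) and parallels are stretched by k = sec φ.
Areal scale = h·k = 1 × sec φ; at 40.2°, h = 1.000, k = 1.309, so h·k = 1.309.
True area = apparent / (areal scale) = 208000 / 1.309 ≈ 159000 km².

159000 km²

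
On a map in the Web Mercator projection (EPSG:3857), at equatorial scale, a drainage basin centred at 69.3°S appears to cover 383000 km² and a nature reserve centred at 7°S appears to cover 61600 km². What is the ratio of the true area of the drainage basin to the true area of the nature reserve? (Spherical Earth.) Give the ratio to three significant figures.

0.789

Mercator's areal exaggeration is sec²φ; hence true area = (apparent area) · cos²φ.
True area of drainage basin: 383000 × cos²(69.3°) = 383000 × 0.1249 = 47850 km².
True area of nature reserve: 61600 × cos²(7°) = 61600 × 0.9851 = 60690 km².
Ratio = 47850 / 60690 ≈ 0.789.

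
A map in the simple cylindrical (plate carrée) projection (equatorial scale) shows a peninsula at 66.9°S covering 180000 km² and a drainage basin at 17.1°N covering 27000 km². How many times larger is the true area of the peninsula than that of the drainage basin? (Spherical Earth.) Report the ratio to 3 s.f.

2.74

Plate carrée has h = 1 and k = sec φ, giving areal scale sec φ; true area = (apparent area) · cos φ.
True area of peninsula: 180000 × cos(66.9°) = 180000 × 0.3923 = 70620 km².
True area of drainage basin: 27000 × cos(17.1°) = 27000 × 0.9558 = 25810 km².
Ratio = 70620 / 25810 ≈ 2.74.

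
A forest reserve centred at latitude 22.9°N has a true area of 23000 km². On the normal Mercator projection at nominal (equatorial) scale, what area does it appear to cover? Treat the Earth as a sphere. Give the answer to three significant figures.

The Mercator projection is conformal; its linear scale factor is the same in every direction and equals sec φ = 1/cos φ.
Areal scale = k² = sec²φ = 1/cos²(22.9°) = 1/0.9212² = 1.178.
Apparent area = 23000 × 1.178 ≈ 27100 km².

27100 km²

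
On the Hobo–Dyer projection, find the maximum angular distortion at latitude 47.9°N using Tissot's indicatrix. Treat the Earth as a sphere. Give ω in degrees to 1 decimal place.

Hobo–Dyer is a cylindrical equal-area projection with standard parallels at ±37.5°. A cylindrical equal-area projection with standard parallel φ₀ has meridian scale h = cos φ / cos φ₀ and parallel scale k = cos φ₀ / cos φ (so areas are preserved, h·k = 1).
At 47.9°: h = 0.8451, k = 1.183; principal scales a = 1.183, b = 0.8451.
sin(ω/2) = (a − b)/(a + b) = 0.3383/2.028 = 0.1668, so ω = 2 arcsin(0.1668) ≈ 19.2°.

19.2°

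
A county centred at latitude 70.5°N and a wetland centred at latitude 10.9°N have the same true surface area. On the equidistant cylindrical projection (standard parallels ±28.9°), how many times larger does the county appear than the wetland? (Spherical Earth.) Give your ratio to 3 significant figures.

2.94

The equidistant cylindrical projection with φ₀ = 28.9° has h = 1 (meridians true) and k = cos φ₀ / cos φ along parallels.
Areal scale at 70.5°: h·k = 1.000 × 2.623 = 2.623.
Areal scale at 10.9°: h·k = 1.000 × 0.8915 = 0.8915.
Ratio = 2.623/0.8915 ≈ 2.94.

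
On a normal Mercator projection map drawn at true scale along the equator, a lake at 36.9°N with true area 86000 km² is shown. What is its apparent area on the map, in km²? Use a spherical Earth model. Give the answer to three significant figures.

Mercator is conformal, so the point scale is isotropic: h = k = sec φ = 1/cos φ.
Areal scale = k² = sec²φ = 1/cos²(36.9°) = 1/0.7997² = 1.564.
Apparent area = 86000 × 1.564 ≈ 134000 km².

134000 km²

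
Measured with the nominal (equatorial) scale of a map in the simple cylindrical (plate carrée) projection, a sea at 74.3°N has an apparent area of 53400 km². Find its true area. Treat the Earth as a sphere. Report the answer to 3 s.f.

For the equirectangular projection with φ₀ = 0 (plate carrée), h = 1 along meridians and k = sec φ along parallels.
Areal scale = h·k = 1 × sec φ; at 74.3°, h = 1.000, k = 3.695, so h·k = 3.695.
True area = apparent / (areal scale) = 53400 / 3.695 ≈ 14500 km².

14500 km²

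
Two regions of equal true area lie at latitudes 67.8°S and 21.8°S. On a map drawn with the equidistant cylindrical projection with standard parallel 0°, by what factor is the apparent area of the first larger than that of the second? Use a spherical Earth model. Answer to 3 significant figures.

2.46

For the equirectangular projection with φ₀ = 0 (plate carrée), h = 1 along meridians and k = sec φ along parallels.
Areal scale at 67.8°: h·k = 1.000 × 2.647 = 2.647.
Areal scale at 21.8°: h·k = 1.000 × 1.077 = 1.077.
Ratio = 2.647/1.077 ≈ 2.46.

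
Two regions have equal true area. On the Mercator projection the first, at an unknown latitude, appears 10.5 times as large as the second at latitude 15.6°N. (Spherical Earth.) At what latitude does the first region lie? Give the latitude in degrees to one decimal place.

For equal true areas on Mercator, apparent areas scale as sec²φ, so the ratio is cos²φ₂ / cos²φ₁.
cos²φ₂ / cos²φ₁ = 10.5  ⇒  cos φ₁ = cos 15.6° / √10.5 = 0.9632/3.240 = 0.2972.
φ₁ = arccos(0.2972) ≈ 72.7°.

72.7°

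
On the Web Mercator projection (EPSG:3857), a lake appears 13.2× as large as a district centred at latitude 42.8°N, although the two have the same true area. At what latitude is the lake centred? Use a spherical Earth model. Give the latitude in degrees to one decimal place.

For equal true areas on Mercator, apparent areas scale as sec²φ, so the ratio is cos²φ₂ / cos²φ₁.
cos²φ₂ / cos²φ₁ = 13.2  ⇒  cos φ₁ = cos 42.8° / √13.2 = 0.7337/3.633 = 0.2020.
φ₁ = arccos(0.2020) ≈ 78.3°.

78.3°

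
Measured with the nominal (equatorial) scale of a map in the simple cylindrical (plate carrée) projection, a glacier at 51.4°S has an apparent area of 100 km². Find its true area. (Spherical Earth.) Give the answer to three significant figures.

Plate carrée maps x = Rλ, y = Rφ. The meridian scale is h = 1 and the parallel scale is k = 1/cos φ = sec φ.
Areal scale = h·k = 1 × sec φ; at 51.4°, h = 1.000, k = 1.603, so h·k = 1.603.
True area = apparent / (areal scale) = 100 / 1.603 ≈ 62.4 km².

62.4 km²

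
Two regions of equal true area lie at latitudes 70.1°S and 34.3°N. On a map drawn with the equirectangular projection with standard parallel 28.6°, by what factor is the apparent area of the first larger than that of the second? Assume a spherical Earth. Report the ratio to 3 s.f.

2.43

The equidistant cylindrical projection with φ₀ = 28.6° has h = 1 (meridians true) and k = cos φ₀ / cos φ along parallels.
Areal scale at 70.1°: h·k = 1.000 × 2.579 = 2.579.
Areal scale at 34.3°: h·k = 1.000 × 1.063 = 1.063.
Ratio = 2.579/1.063 ≈ 2.43.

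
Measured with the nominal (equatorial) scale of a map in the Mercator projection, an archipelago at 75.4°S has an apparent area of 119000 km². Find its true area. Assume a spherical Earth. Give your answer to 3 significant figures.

For Mercator, h = k = sec φ (a conformal cylindrical projection has a single point scale, 1/cos φ).
Areal scale = k² = sec²φ = 1/cos²(75.4°) = 1/0.2521² = 15.74.
True area = apparent / (areal scale) = 119000 / 15.74 ≈ 7560 km².

7560 km²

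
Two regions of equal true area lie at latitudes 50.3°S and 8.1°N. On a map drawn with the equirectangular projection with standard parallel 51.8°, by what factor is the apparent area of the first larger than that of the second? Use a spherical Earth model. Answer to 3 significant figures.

With standard parallel φ₀ = 51.8°, the equirectangular projection gives x = Rλ cos φ₀, y = Rφ, so h = 1 and k = cos 51.8° / cos φ.
Areal scale at 50.3°: h·k = 1.000 × 0.9681 = 0.9681.
Areal scale at 8.1°: h·k = 1.000 × 0.6246 = 0.6246.
Ratio = 0.9681/0.6246 ≈ 1.55.

1.55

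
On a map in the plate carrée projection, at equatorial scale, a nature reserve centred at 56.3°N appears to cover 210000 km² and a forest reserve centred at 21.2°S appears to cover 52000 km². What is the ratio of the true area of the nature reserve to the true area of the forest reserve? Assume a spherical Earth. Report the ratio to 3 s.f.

2.40

On the plate carrée, areal scale = h·k = 1 × sec φ, so true area = apparent × cos φ.
True area of nature reserve: 210000 × cos(56.3°) = 210000 × 0.5548 = 116500 km².
True area of forest reserve: 52000 × cos(21.2°) = 52000 × 0.9323 = 48480 km².
Ratio = 116500 / 48480 ≈ 2.40.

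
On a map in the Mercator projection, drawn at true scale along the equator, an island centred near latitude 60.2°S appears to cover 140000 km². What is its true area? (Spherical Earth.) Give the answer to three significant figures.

34600 km²

The Mercator projection is conformal; its linear scale factor is the same in every direction and equals sec φ = 1/cos φ.
Areal scale = k² = sec²φ = 1/cos²(60.2°) = 1/0.4970² = 4.049.
True area = apparent / (areal scale) = 140000 / 4.049 ≈ 34600 km².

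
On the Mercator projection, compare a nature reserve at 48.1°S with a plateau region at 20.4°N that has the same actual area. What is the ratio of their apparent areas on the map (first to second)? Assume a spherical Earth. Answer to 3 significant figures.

1.97

Mercator areal scale is sec²φ.
At 48.1°: sec²(48.1°) = 1/0.6678² = 2.242.
At 20.4°: sec²(20.4°) = 1/0.9373² = 1.138.
Ratio = 2.242/1.138 = cos²(20.4°)/cos²(48.1°) ≈ 1.97.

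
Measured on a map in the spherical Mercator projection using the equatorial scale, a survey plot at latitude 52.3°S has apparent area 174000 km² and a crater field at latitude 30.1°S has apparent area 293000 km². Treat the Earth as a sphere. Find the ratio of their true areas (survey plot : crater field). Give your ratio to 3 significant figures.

Since Mercator area scale is 1/cos²φ, the true area equals the apparent area multiplied by cos²φ.
True area of survey plot: 174000 × cos²(52.3°) = 174000 × 0.3740 = 65070 km².
True area of crater field: 293000 × cos²(30.1°) = 293000 × 0.7485 = 219300 km².
Ratio = 65070 / 219300 ≈ 0.297.

0.297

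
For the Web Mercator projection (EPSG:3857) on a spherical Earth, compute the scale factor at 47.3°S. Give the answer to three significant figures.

1.47

Mercator is conformal, so the point scale is isotropic: h = k = sec φ = 1/cos φ.
k = 1/cos 47.3° = 1/0.6782 = 1.475.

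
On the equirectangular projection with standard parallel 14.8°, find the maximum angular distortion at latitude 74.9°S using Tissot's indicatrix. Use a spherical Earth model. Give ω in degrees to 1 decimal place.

In the equirectangular projection with standard parallel φ₀ = 14.8° (x = Rλ cos φ₀, y = Rφ), meridians are true-scale (h = 1) and the parallel scale is k = cos φ₀ / cos φ.
At 74.9°: h = 1.000, k = 3.711; principal scales a = 3.711, b = 1.000.
sin(ω/2) = (a − b)/(a + b) = 2.711/4.711 = 0.5755, so ω = 2 arcsin(0.5755) ≈ 70.3°.

70.3°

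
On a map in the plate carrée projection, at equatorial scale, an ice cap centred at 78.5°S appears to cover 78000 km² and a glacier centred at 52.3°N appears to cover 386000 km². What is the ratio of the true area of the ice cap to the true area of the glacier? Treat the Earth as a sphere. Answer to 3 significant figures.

Plate carrée has h = 1 and k = sec φ, giving areal scale sec φ; true area = (apparent area) · cos φ.
True area of ice cap: 78000 × cos(78.5°) = 78000 × 0.1994 = 15550 km².
True area of glacier: 386000 × cos(52.3°) = 386000 × 0.6115 = 236000 km².
Ratio = 15550 / 236000 ≈ 0.0659.

0.0659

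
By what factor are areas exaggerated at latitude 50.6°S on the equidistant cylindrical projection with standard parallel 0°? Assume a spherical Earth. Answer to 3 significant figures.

In the plate carrée (x = Rλ, y = Rφ), meridians are true-scale (h = 1) and parallels are stretched by k = sec φ.
Areal scale = h·k = 1 × sec φ; at 50.6°, h = 1.000, k = 1.575, so h·k = 1.575.

1.58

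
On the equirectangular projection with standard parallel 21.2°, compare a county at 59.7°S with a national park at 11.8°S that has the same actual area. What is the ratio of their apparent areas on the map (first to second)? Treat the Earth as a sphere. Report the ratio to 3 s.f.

With standard parallel φ₀ = 21.2°, the equirectangular projection gives x = Rλ cos φ₀, y = Rφ, so h = 1 and k = cos 21.2° / cos φ.
Areal scale at 59.7°: h·k = 1.000 × 1.848 = 1.848.
Areal scale at 11.8°: h·k = 1.000 × 0.9525 = 0.9525.
Ratio = 1.848/0.9525 ≈ 1.94.

1.94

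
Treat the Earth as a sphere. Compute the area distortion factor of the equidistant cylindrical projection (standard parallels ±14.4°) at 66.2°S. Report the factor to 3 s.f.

With standard parallel φ₀ = 14.4°, the equirectangular projection gives x = Rλ cos φ₀, y = Rφ, so h = 1 and k = cos 14.4° / cos φ.
Areal scale = h·k = 1 × cos φ₀ / cos φ; at 66.2°, h = 1.000, k = 2.400, so h·k = 2.400.

2.40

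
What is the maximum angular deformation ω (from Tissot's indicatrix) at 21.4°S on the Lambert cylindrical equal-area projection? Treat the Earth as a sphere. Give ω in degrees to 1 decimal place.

8.2°

The Lambert cylindrical equal-area projection is the cylindrical equal-area projection with its standard parallel at the equator (φ₀ = 0). A cylindrical equal-area projection with standard parallel φ₀ has meridian scale h = cos φ / cos φ₀ and parallel scale k = cos φ₀ / cos φ (so areas are preserved, h·k = 1).
At 21.4°: h = 0.9311, k = 1.074; principal scales a = 1.074, b = 0.9311.
sin(ω/2) = (a − b)/(a + b) = 0.1430/2.005 = 0.07131, so ω = 2 arcsin(0.07131) ≈ 8.2°.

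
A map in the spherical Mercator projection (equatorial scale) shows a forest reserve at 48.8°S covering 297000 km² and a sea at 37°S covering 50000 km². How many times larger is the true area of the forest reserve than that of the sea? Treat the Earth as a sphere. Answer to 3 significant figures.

On Mercator the areal scale is sec²φ, so true area = apparent × cos²φ.
True area of forest reserve: 297000 × cos²(48.8°) = 297000 × 0.4339 = 128900 km².
True area of sea: 50000 × cos²(37°) = 50000 × 0.6378 = 31890 km².
Ratio = 128900 / 31890 ≈ 4.04.

4.04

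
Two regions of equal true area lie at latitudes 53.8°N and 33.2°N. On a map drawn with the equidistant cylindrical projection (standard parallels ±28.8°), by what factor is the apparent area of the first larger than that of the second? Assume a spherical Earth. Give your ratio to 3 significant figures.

With standard parallel φ₀ = 28.8°, the equirectangular projection gives x = Rλ cos φ₀, y = Rφ, so h = 1 and k = cos 28.8° / cos φ.
Areal scale at 53.8°: h·k = 1.000 × 1.484 = 1.484.
Areal scale at 33.2°: h·k = 1.000 × 1.047 = 1.047.
Ratio = 1.484/1.047 ≈ 1.42.

1.42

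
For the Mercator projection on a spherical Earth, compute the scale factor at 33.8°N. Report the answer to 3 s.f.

1.20

Mercator is conformal, so the point scale is isotropic: h = k = sec φ = 1/cos φ.
k = 1/cos 33.8° = 1/0.8310 = 1.203.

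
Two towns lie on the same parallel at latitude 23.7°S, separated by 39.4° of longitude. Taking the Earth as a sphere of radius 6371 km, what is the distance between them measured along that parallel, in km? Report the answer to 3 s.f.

Arc length along a parallel = R cos φ · Δλ (with Δλ in radians).
= 6371 × cos 23.7° × (39.4° × π/180) = 6371 × 0.9157 × 0.6877 ≈ 4010 km.

4010 km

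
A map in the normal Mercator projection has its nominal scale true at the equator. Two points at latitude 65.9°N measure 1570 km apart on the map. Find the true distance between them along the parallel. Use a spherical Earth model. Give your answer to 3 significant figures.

For Mercator, h = k = sec φ (a conformal cylindrical projection has a single point scale, 1/cos φ).
Along the parallel at 65.9°, map distances are exaggerated by k = sec 65.9° = 2.449.
True distance = 1570 / 2.449 = 1570 × cos 65.9° ≈ 641 km.

641 km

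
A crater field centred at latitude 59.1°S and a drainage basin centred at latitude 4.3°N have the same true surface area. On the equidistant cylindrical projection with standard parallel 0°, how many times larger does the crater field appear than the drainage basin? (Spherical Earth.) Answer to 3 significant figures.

1.94

In the plate carrée (x = Rλ, y = Rφ), meridians are true-scale (h = 1) and parallels are stretched by k = sec φ.
Areal scale at 59.1°: h·k = 1.000 × 1.947 = 1.947.
Areal scale at 4.3°: h·k = 1.000 × 1.003 = 1.003.
Ratio = 1.947/1.003 ≈ 1.94.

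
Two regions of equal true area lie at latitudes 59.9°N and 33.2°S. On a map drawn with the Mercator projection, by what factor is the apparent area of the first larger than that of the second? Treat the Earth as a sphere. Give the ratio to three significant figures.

2.78

On Mercator, area is exaggerated by sec²φ = 1/cos²φ.
At 59.9°: sec²(59.9°) = 1/0.5015² = 3.976.
At 33.2°: sec²(33.2°) = 1/0.8368² = 1.428.
Ratio = 3.976/1.428 = cos²(33.2°)/cos²(59.9°) ≈ 2.78.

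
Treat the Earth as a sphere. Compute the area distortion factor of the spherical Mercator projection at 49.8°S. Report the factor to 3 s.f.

Mercator is conformal, so the point scale is isotropic: h = k = sec φ = 1/cos φ.
Areal scale = k² = sec²φ = 1/cos²(49.8°) = 1/0.6455² = 2.400.

2.40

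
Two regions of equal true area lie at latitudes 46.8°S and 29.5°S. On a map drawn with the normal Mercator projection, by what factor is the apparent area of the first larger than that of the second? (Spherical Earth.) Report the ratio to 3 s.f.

On Mercator, area is exaggerated by sec²φ = 1/cos²φ.
At 46.8°: sec²(46.8°) = 1/0.6845² = 2.134.
At 29.5°: sec²(29.5°) = 1/0.8704² = 1.320.
Ratio = 2.134/1.320 = cos²(29.5°)/cos²(46.8°) ≈ 1.62.

1.62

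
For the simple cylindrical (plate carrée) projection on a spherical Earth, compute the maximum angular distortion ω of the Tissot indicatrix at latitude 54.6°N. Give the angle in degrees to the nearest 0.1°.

For the equirectangular projection with φ₀ = 0 (plate carrée), h = 1 along meridians and k = sec φ along parallels.
At 54.6°: h = 1.000, k = 1.726; principal scales a = 1.726, b = 1.000.
sin(ω/2) = (a − b)/(a + b) = 0.7263/2.726 = 0.2664, so ω = 2 arcsin(0.2664) ≈ 30.9°.

30.9°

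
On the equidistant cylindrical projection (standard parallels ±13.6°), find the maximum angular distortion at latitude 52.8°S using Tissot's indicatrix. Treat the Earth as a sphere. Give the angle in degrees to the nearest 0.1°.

In the equirectangular projection with standard parallel φ₀ = 13.6° (x = Rλ cos φ₀, y = Rφ), meridians are true-scale (h = 1) and the parallel scale is k = cos φ₀ / cos φ.
At 52.8°: h = 1.000, k = 1.608; principal scales a = 1.608, b = 1.000.
sin(ω/2) = (a − b)/(a + b) = 0.6076/2.608 = 0.2330, so ω = 2 arcsin(0.2330) ≈ 26.9°.

26.9°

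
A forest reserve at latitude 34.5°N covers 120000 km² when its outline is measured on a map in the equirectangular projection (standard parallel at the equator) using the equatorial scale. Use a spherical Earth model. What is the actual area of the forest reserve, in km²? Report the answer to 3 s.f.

In the plate carrée (x = Rλ, y = Rφ), meridians are true-scale (h = 1) and parallels are stretched by k = sec φ.
Areal scale = h·k = 1 × sec φ; at 34.5°, h = 1.000, k = 1.213, so h·k = 1.213.
True area = apparent / (areal scale) = 120000 / 1.213 ≈ 98900 km².

98900 km²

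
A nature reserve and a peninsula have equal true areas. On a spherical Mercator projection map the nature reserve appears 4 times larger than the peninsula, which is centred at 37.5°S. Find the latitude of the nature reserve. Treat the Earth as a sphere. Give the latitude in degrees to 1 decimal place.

On Mercator, (apparent₁)/(apparent₂) = sec²φ₁ / sec²φ₂ when true areas are equal.
cos²φ₂ / cos²φ₁ = 4  ⇒  cos φ₁ = cos 37.5° / √4 = 0.7934/2.000 = 0.3967.
φ₁ = arccos(0.3967) ≈ 66.6°.

66.6°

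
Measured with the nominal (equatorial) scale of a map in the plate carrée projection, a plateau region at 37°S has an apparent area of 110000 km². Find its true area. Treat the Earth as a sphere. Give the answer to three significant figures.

87800 km²

Plate carrée maps x = Rλ, y = Rφ. The meridian scale is h = 1 and the parallel scale is k = 1/cos φ = sec φ.
Areal scale = h·k = 1 × sec φ; at 37°, h = 1.000, k = 1.252, so h·k = 1.252.
True area = apparent / (areal scale) = 110000 / 1.252 ≈ 87800 km².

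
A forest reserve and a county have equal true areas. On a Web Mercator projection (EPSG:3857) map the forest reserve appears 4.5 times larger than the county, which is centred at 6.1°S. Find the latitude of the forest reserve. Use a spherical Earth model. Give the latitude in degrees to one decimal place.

Mercator areal scale is sec²φ, so apparent-area ratio = sec²φ₁ / sec²φ₂ = cos²φ₂ / cos²φ₁.
cos²φ₂ / cos²φ₁ = 4.5  ⇒  cos φ₁ = cos 6.1° / √4.5 = 0.9943/2.121 = 0.4687.
φ₁ = arccos(0.4687) ≈ 62.0°.

62.0°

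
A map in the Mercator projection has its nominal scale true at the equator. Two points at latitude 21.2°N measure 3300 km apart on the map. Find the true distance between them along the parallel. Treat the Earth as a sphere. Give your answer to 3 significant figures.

3080 km

The Mercator projection is conformal; its linear scale factor is the same in every direction and equals sec φ = 1/cos φ.
Along the parallel at 21.2°, map distances are exaggerated by k = sec 21.2° = 1.073.
True distance = 3300 / 1.073 = 3300 × cos 21.2° ≈ 3080 km.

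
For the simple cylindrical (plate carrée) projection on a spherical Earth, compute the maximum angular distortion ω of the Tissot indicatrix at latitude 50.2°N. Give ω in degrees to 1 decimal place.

25.4°

In the plate carrée (x = Rλ, y = Rφ), meridians are true-scale (h = 1) and parallels are stretched by k = sec φ.
At 50.2°: h = 1.000, k = 1.562; principal scales a = 1.562, b = 1.000.
sin(ω/2) = (a − b)/(a + b) = 0.5622/2.562 = 0.2194, so ω = 2 arcsin(0.2194) ≈ 25.4°.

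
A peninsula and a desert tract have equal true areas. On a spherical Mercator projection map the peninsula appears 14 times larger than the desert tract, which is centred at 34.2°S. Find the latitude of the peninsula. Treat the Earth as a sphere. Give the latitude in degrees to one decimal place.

77.2°

For equal true areas on Mercator, apparent areas scale as sec²φ, so the ratio is cos²φ₂ / cos²φ₁.
cos²φ₂ / cos²φ₁ = 14  ⇒  cos φ₁ = cos 34.2° / √14 = 0.8271/3.742 = 0.2210.
φ₁ = arccos(0.2210) ≈ 77.2°.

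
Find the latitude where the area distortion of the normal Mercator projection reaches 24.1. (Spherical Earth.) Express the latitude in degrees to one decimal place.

Mercator areal scale is sec²φ.
sec²φ = 24.1  ⇒  cos²φ = 0.04149  ⇒  cos φ = 0.2037.
φ = arccos(0.2037) ≈ 78.2°.

78.2°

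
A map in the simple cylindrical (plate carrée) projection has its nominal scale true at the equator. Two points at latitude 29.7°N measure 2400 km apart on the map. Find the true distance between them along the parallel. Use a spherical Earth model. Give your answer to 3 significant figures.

2080 km

For the equirectangular projection with φ₀ = 0 (plate carrée), h = 1 along meridians and k = sec φ along parallels.
Along the parallel at 29.7°, map distances are exaggerated by k = sec 29.7° = 1.151.
True distance = 2400 / 1.151 = 2400 × cos 29.7° ≈ 2080 km.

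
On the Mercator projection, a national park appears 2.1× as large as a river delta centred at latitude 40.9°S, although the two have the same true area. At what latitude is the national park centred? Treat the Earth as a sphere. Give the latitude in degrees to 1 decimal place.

58.6°

Mercator areal scale is sec²φ, so apparent-area ratio = sec²φ₁ / sec²φ₂ = cos²φ₂ / cos²φ₁.
cos²φ₂ / cos²φ₁ = 2.1  ⇒  cos φ₁ = cos 40.9° / √2.1 = 0.7559/1.449 = 0.5216.
φ₁ = arccos(0.5216) ≈ 58.6°.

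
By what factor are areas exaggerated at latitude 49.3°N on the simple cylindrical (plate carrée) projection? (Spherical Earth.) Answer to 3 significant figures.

1.53

For the equirectangular projection with φ₀ = 0 (plate carrée), h = 1 along meridians and k = sec φ along parallels.
Areal scale = h·k = 1 × sec φ; at 49.3°, h = 1.000, k = 1.534, so h·k = 1.534.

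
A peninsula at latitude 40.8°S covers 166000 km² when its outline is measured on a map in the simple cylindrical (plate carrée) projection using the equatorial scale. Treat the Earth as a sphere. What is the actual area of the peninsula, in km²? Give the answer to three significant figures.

For the equirectangular projection with φ₀ = 0 (plate carrée), h = 1 along meridians and k = sec φ along parallels.
Areal scale = h·k = 1 × sec φ; at 40.8°, h = 1.000, k = 1.321, so h·k = 1.321.
True area = apparent / (areal scale) = 166000 / 1.321 ≈ 126000 km².

126000 km²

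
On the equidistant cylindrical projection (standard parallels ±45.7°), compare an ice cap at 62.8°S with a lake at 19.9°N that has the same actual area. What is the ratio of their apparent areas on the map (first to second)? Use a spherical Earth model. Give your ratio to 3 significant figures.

In the equirectangular projection with standard parallel φ₀ = 45.7° (x = Rλ cos φ₀, y = Rφ), meridians are true-scale (h = 1) and the parallel scale is k = cos φ₀ / cos φ.
Areal scale at 62.8°: h·k = 1.000 × 1.528 = 1.528.
Areal scale at 19.9°: h·k = 1.000 × 0.7428 = 0.7428.
Ratio = 1.528/0.7428 ≈ 2.06.

2.06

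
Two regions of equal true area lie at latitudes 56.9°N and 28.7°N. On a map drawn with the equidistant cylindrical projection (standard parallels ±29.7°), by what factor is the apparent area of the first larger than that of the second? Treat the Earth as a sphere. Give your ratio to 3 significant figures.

1.61

In the equirectangular projection with standard parallel φ₀ = 29.7° (x = Rλ cos φ₀, y = Rφ), meridians are true-scale (h = 1) and the parallel scale is k = cos φ₀ / cos φ.
Areal scale at 56.9°: h·k = 1.000 × 1.591 = 1.591.
Areal scale at 28.7°: h·k = 1.000 × 0.9903 = 0.9903.
Ratio = 1.591/0.9903 ≈ 1.61.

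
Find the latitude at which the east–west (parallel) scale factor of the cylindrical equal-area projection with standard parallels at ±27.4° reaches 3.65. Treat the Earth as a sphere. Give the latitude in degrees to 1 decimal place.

75.9°

Cylindrical equal-area (φ₀ = 27.4°): h = cos φ / cos 27.4° along meridians, k = cos 27.4° / cos φ along parallels; h·k = 1.
k = cos φ₀ / cos φ = 3.65  ⇒  cos φ = cos 27.4° / 3.65 = 0.2432.
φ = arccos(0.2432) ≈ 75.9°.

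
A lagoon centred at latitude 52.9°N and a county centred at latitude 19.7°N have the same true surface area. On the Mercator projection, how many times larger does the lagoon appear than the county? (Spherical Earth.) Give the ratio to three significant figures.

Mercator areal scale is sec²φ.
At 52.9°: sec²(52.9°) = 1/0.6032² = 2.748.
At 19.7°: sec²(19.7°) = 1/0.9415² = 1.128.
Ratio = 2.748/1.128 = cos²(19.7°)/cos²(52.9°) ≈ 2.44.

2.44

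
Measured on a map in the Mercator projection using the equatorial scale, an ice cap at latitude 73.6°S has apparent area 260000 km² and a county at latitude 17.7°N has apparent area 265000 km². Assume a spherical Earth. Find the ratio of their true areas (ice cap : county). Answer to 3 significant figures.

0.0862

Since Mercator area scale is 1/cos²φ, the true area equals the apparent area multiplied by cos²φ.
True area of ice cap: 260000 × cos²(73.6°) = 260000 × 0.07972 = 20730 km².
True area of county: 265000 × cos²(17.7°) = 265000 × 0.9076 = 240500 km².
Ratio = 20730 / 240500 ≈ 0.0862.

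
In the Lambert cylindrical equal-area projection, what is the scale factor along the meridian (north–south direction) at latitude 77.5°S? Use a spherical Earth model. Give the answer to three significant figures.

The Lambert cylindrical equal-area projection is the cylindrical equal-area projection with its standard parallel at the equator (φ₀ = 0). For cylindrical equal-area with standard parallel φ₀, h = cos φ / cos φ₀ and k = cos φ₀ / cos φ, so h·k = 1.
h = cos 77.5° / cos 0° = 0.2164/1.000 = 0.2164.

0.216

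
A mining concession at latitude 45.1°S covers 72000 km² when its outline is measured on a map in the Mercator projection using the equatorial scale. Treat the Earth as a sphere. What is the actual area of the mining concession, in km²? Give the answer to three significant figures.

35900 km²

For Mercator, h = k = sec φ (a conformal cylindrical projection has a single point scale, 1/cos φ).
Areal scale = k² = sec²φ = 1/cos²(45.1°) = 1/0.7059² = 2.007.
True area = apparent / (areal scale) = 72000 / 2.007 ≈ 35900 km².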